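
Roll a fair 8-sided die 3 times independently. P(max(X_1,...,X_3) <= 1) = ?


P(max <= 1) = P(all X_i <= 1) = (P(X_1 <= 1))^3
= (1/8)^3 = 1/512

1/512


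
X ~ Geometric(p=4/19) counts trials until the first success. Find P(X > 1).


P(X > 1) = P(first 1 trials all fail) = (1-p)^1 = (15/19)^1 = 15/19

15/19


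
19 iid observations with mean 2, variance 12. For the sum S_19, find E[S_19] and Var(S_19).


E[S_n] = n*mu = 19*2 = 38
Var(S_n) = n*sigma^2 = 19*12 = 228

E[S_19]=38, Var(S_19)=228


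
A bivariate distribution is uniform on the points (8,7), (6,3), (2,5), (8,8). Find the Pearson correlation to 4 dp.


Cov(X,Y) = 2.5000, Var(X) = 6.0000, Var(Y) = 3.6875
rho = Cov/(sqrt(VarX)*sqrt(VarY)) = 0.5315

0.5315


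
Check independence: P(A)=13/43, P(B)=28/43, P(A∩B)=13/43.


P(A)*P(B) = 13/43*28/43 = 364/1849
P(A∩B) = 13/43 != 364/1849, so not independent

No, A and B are not independent


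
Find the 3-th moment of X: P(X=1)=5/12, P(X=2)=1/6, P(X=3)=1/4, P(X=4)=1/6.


E[X^3] = sum(x^3 * P(x))
= 1*5/12 + 8*1/6 + 27*1/4 + 64*1/6
= 115/6

115/6


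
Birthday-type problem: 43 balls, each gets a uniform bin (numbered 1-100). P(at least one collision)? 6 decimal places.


P(all different) = prod((100-i)/100 for i=0..42) = 0.000023
P(at least one match) = 1 - 0.000023 = 0.999977

0.999977


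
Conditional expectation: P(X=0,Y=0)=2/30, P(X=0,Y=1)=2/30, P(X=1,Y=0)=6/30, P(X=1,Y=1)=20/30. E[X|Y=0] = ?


P(Y=0) = 8/30
E[X|Y=0] = (0*2 + 1*6)/8 = 6/8 = 3/4

3/4


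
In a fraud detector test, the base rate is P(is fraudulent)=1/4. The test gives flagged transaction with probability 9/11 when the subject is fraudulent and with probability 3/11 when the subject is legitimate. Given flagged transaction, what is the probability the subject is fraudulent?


P(A) = P(A|B)P(B) + P(A|B')P(B') = 9/11*1/4 + 3/11*3/4 = 9/22
P(B|A) = P(A|B)P(B)/P(A) = (9/44)/(9/22) = 1/2

1/2


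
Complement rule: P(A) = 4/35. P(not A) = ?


P(A') = 1 - P(A) = 1 - 4/35 = 31/35

31/35


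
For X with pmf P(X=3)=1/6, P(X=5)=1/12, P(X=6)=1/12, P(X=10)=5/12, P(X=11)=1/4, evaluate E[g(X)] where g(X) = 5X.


E[5X] = sum(g(x)*P(x))
= 15*1/6 + 25*1/12 + 30*1/12 + 50*5/12 + 55*1/4
= 125/3

125/3


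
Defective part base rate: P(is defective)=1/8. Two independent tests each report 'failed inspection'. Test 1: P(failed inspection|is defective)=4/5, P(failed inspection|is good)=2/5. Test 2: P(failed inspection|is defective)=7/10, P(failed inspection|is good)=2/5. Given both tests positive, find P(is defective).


After test 1: P(+) = 4/5*1/8 + 2/5*7/8 = 9/20
P(B|+) = (1/10)/(9/20) = 2/9
After test 2 (use post1 as new prior): P(+) = 7/10*2/9 + 2/5*7/9 = 7/15
P(B|+,+) = (7/45)/(7/15) = 1/3

1/3


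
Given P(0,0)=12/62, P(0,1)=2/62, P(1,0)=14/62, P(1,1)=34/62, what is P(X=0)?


P(X=0) = P(0,0)+P(0,1) = 12/62 + 2/62 = 14/62 = 7/31

7/31


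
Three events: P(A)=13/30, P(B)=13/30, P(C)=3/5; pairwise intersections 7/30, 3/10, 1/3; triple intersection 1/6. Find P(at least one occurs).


P(A∪B∪C) = P(A)+P(B)+P(C) - P(AB)-P(AC)-P(BC) + P(ABC)
= 13/30+13/30+3/5 - 7/30-3/10-1/3 + 1/6
= 23/30

23/30


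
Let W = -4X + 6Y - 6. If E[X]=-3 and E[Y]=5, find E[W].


E[-4X + 6Y - 6] = -4*E[X] + 6*E[Y] - 6
= (-4)*(-3) + (6)*(5) + (-6)
= 12 + 30 - 6 = 36

36


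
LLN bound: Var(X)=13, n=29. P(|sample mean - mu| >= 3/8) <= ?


Var(Xbar) = Var(X)/n = 13/29
Chebyshev: P(|Xbar-mu| >= 3/8) <= Var(Xbar)/(3/8)^2 = (13/29)/(9/64) = 832/261
Bound exceeds 1, so trivial bound: 1

1


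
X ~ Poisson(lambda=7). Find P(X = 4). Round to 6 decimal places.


P(X=4) = e^(-7) * 7^4 / 4!
≈ 0.0009118819656 * 2401 / 24
≈ 0.091226

0.091226


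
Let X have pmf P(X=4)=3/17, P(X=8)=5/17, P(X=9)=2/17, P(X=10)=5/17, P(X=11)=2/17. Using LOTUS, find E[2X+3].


E[2X+3] = sum(g(x)*P(x))
= 11*3/17 + 19*5/17 + 21*2/17 + 23*5/17 + 25*2/17
= 335/17

335/17


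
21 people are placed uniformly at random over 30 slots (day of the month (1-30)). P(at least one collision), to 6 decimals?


P(all different) = prod((30-i)/30 for i=0..20) = 0.000070
P(at least one match) = 1 - 0.000070 = 0.999930

0.999930


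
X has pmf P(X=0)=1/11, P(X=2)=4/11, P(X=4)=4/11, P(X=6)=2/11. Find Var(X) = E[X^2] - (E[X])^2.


E[X] = 36/11, E[X^2] = 152/11
Var(X) = E[X^2] - (E[X])^2 = 152/11 - (36/11)^2 = 376/121

376/121


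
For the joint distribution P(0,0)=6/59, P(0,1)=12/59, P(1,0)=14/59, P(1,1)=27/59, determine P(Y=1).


P(Y=1) = P(0,1)+P(1,1) = 12/59 + 27/59 = 39/59

39/59


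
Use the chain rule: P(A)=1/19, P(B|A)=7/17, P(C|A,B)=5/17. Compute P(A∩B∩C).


P(A∩B∩C) = P(A) * P(B|A) * P(C|A∩B)
= 1/19 * 7/17 * 5/17
= 7/323 * 5/17 = 35/5491

35/5491


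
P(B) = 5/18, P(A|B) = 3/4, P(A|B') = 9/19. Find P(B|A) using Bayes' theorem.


P(A) = P(A|B)P(B) + P(A|B')P(B') = 3/4*5/18 + 9/19*13/18 = 251/456
P(B|A) = P(A|B)P(B)/P(A) = (5/24)/(251/456) = 95/251

95/251


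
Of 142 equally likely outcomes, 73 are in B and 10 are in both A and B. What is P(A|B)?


P(A|B) = P(A∩B)/P(B) = (10/142)/(73/142) = 10/73

10/73


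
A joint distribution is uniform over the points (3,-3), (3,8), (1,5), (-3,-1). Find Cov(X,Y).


E[X]=1, E[Y]=9/4, E[XY]=23/4
Cov(X,Y) = E[XY] - E[X]E[Y] = 23/4 - 1*9/4 = 7/2

7/2


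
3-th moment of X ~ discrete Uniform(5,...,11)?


E[X^3] = (1/7) * sum(x^3 for x=5..11)
= 4256/7 = 608

608


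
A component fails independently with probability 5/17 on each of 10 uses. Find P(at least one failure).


P(at least one) = 1 - P(none)
P(none) = (1 - 5/17)^10 = (12/17)^10 = 61917364224/2015993900449
P(at least one) = 1 - 61917364224/2015993900449 = 1954076536225/2015993900449

1954076536225/2015993900449


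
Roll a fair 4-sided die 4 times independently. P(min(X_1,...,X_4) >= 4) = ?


P(min >= 4) = P(all X_i >= 4) = (P(X_1 >= 4))^4
= (1/4)^4 = 1/256

1/256


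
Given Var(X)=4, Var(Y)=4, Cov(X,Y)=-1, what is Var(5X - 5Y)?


Var(5X - 5Y) = 5^2*Var(X) + (-5)^2*Var(Y) + 2*5*(-5)*Cov(X,Y)
= 25*4 + 25*4 - 50*(-1)
= 100 + 100 + 50 = 250

250


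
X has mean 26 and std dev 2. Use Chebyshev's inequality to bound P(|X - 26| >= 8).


k = 8/2 = 4
Chebyshev: P(|X-mu| >= k*sigma) <= 1/k^2 = 1/4^2 = 1/16

1/16


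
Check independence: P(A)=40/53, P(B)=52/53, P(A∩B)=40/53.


P(A)*P(B) = 40/53*52/53 = 2080/2809
P(A∩B) = 40/53 != 2080/2809, so not independent

No, A and B are not independent


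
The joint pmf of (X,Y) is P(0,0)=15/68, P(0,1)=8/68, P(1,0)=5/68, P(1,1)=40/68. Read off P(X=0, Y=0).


Read from table: P(X=0, Y=0) = 15/68

15/68


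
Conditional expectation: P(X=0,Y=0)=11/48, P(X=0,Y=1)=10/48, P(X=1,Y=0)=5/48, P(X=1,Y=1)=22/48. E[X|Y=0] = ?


P(Y=0) = 16/48
E[X|Y=0] = (0*11 + 1*5)/16 = 5/16

5/16


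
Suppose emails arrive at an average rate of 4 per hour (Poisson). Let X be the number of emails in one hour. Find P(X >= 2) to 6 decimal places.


P(X>=2) = 1 - P(X<=1) = 1 - (e^(-4)*4^0/0! + e^(-4)*4^1/1!)
≈ 1 - (0.0183156389 + 0.0732625556)
= 1 - 0.0915781945 = 0.9084218055
≈ 0.908422

0.908422


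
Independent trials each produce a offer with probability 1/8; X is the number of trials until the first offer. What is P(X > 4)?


P(X > 4) = P(first 4 trials all fail) = (1-p)^4 = (7/8)^4 = 2401/4096

2401/4096


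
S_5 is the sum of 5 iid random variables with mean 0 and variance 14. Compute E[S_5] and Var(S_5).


E[S_n] = n*mu = 5*0 = 0
Var(S_n) = n*sigma^2 = 5*14 = 70

E[S_5]=0, Var(S_5)=70


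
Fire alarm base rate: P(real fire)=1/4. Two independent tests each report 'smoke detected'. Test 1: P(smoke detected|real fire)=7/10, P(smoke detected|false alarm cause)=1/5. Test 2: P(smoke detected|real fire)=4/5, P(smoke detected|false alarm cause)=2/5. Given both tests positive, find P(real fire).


After test 1: P(+) = 7/10*1/4 + 1/5*3/4 = 13/40
P(B|+) = (7/40)/(13/40) = 7/13
After test 2 (use post1 as new prior): P(+) = 4/5*7/13 + 2/5*6/13 = 8/13
P(B|+,+) = (28/65)/(8/13) = 7/10

7/10


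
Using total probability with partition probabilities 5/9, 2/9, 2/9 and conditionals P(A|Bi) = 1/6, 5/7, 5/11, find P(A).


P(A) = P(A|B1)P(B1) + P(A|B2)P(B2) + P(A|B3)P(B3)
= 1/6*5/9 + 5/7*2/9 + 5/11*2/9
= 5/54 + 10/63 + 10/99 = 1465/4158

1465/4158


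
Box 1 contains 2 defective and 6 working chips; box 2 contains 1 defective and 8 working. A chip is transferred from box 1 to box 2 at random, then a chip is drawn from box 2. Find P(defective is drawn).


P(transfer defective) = 2/8 = 1/4; P(transfer working) = 3/4
If defective transferred: Urn II has 2 defective of 10, so P(defective|defective moved) = 1/5
If working transferred: Urn II has 1 defective of 10, so P(defective|working moved) = 1/10
By total probability: P(defective) = 1/4*1/5 + 3/4*1/10 = 1/8

1/8


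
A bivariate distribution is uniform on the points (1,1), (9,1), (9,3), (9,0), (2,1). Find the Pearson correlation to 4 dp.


Cov(X,Y) = 0.6000, Var(X) = 13.6000, Var(Y) = 0.9600
rho = Cov/(sqrt(VarX)*sqrt(VarY)) = 0.1661

0.1661


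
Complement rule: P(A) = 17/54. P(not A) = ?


P(A') = 1 - P(A) = 1 - 17/54 = 37/54

37/54


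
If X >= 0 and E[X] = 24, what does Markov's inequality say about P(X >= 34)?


Markov: P(X >= a) <= E[X]/a
P(X >= 34) <= 24/34 = 12/17

12/17


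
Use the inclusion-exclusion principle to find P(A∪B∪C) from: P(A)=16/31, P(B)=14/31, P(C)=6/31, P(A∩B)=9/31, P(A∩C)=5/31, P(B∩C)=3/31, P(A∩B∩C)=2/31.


P(A∪B∪C) = P(A)+P(B)+P(C) - P(AB)-P(AC)-P(BC) + P(ABC)
= 16/31+14/31+6/31 - 9/31-5/31-3/31 + 2/31
= 21/31

21/31


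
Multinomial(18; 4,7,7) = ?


18! = 6402373705728000
Denominator: 4!=24 * 7!=5040 * 7!=5040
Coefficient = 6402373705728000 / 609638400 = 10501920

10501920


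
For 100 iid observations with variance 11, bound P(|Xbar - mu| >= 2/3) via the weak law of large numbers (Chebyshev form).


Var(Xbar) = Var(X)/n = 11/100
Chebyshev: P(|Xbar-mu| >= 2/3) <= Var(Xbar)/(2/3)^2 = (11/100)/(4/9) = 99/400

99/400


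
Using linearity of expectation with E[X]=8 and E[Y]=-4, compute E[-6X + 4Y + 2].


E[-6X + 4Y + 2] = -6*E[X] + 4*E[Y] + 2
= (-6)*(8) + (4)*(-4) + (2)
= -48 - 16 + 2 = -62

-62


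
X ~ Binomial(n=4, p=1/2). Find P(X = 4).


P(X=4) = C(4,4) * p^4 * (1-p)^0
= 1 * 1/16 * 1
= 1/16

1/16


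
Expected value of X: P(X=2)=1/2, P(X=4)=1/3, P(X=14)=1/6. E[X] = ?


E[X] = sum(x * P(x))
= 2*1/2 + 4*1/3 + 14*1/6
= 14/3

14/3


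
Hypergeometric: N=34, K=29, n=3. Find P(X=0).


P(X=0) = C(29,0)*C(5,3) / C(34,3)
= 1*10 / 5984
= 10/5984 = 5/2992

5/2992


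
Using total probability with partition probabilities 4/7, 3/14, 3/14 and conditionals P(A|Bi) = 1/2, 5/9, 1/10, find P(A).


P(A) = P(A|B1)P(B1) + P(A|B2)P(B2) + P(A|B3)P(B3)
= 1/2*4/7 + 5/9*3/14 + 1/10*3/14
= 2/7 + 5/42 + 3/140 = 179/420

179/420


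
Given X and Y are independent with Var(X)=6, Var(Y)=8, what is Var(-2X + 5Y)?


Independence => Cov(X,Y)=0
Var(-2X + 5Y) = (-2)^2*Var(X) + 5^2*Var(Y)
= 4*6 + 25*8 = 224

224


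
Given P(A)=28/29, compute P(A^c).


P(A') = 1 - P(A) = 1 - 28/29 = 1/29

1/29


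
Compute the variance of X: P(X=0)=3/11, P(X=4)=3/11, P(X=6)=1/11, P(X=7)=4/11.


E[X] = 46/11, E[X^2] = 280/11
Var(X) = E[X^2] - (E[X])^2 = 280/11 - (46/11)^2 = 964/121

964/121


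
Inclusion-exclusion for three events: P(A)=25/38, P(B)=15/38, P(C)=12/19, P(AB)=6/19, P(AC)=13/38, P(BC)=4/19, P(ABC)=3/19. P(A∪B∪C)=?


P(A∪B∪C) = P(A)+P(B)+P(C) - P(AB)-P(AC)-P(BC) + P(ABC)
= 25/38+15/38+12/19 - 6/19-13/38-4/19 + 3/19
= 37/38

37/38


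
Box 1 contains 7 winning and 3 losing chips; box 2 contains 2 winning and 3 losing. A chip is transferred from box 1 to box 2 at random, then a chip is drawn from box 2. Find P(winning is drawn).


P(transfer winning) = 7/10; P(transfer losing) = 3/10
If winning transferred: Urn II has 3 winning of 6, so P(winning|winning moved) = 1/2
If losing transferred: Urn II has 2 winning of 6, so P(winning|losing moved) = 1/3
By total probability: P(winning) = 7/10*1/2 + 3/10*1/3 = 9/20

9/20


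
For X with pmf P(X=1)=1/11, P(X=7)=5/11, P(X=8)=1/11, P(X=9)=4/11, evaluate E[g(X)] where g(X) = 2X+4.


E[2X+4] = sum(g(x)*P(x))
= 6*1/11 + 18*5/11 + 20*1/11 + 22*4/11
= 204/11

204/11


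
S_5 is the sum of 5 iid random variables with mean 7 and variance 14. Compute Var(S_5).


By independence, Var(S_n) = n*Var(X_1) = 5*14 = 70

70


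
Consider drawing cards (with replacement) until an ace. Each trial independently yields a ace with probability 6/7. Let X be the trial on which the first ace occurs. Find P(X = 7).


P(X=7) = (1-p)^6 * p = (1/7)^6 * 6/7
= 1/117649 * 6/7 = 6/823543

6/823543


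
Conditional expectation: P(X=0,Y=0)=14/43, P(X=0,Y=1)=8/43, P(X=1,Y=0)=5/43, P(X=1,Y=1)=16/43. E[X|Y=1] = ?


P(Y=1) = 24/43
E[X|Y=1] = (0*8 + 1*16)/24 = 16/24 = 2/3

2/3


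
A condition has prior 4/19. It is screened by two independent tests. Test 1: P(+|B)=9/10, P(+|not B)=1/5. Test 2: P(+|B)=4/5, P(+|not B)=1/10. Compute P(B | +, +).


After test 1: P(+) = 9/10*4/19 + 1/5*15/19 = 33/95
P(B|+) = (18/95)/(33/95) = 6/11
After test 2 (use post1 as new prior): P(+) = 4/5*6/11 + 1/10*5/11 = 53/110
P(B|+,+) = (24/55)/(53/110) = 48/53

48/53


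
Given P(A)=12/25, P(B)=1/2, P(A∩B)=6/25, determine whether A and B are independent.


P(A)*P(B) = 12/25*1/2 = 6/25
P(A∩B) = 6/25, which equals P(A)P(B), so independent

Yes, A and B are independent


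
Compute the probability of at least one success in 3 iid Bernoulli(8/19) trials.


P(at least one) = 1 - P(none)
P(none) = (1 - 8/19)^3 = (11/19)^3 = 1331/6859
P(at least one) = 1 - 1331/6859 = 5528/6859

5528/6859


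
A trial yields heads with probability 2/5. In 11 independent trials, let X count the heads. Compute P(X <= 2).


P(X<=2) = P(X=0) + P(X=1) + P(X=2)
= 177147/48828125 + 1299078/48828125 + 866052/9765625
= 1161297/9765625

1161297/9765625


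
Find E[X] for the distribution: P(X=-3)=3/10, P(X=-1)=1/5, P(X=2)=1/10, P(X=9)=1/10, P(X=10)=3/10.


E[X] = sum(x * P(x))
= -3*3/10 - 1*1/5 + 2*1/10 + 9*1/10 + 10*3/10
= 3

3


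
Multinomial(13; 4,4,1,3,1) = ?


13! = 6227020800
Denominator: 4!=24 * 4!=24 * 1!=1 * 3!=6 * 1!=1
Coefficient = 6227020800 / 3456 = 1801800

1801800


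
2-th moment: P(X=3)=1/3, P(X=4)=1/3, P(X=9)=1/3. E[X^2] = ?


E[X^2] = sum(x^2 * P(x))
= 9*1/3 + 16*1/3 + 81*1/3
= 106/3

106/3


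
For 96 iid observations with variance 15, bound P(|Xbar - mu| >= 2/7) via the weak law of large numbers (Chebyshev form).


Var(Xbar) = Var(X)/n = 15/96
Chebyshev: P(|Xbar-mu| >= 2/7) <= Var(Xbar)/(2/7)^2 = (5/32)/(4/49) = 245/128
Bound exceeds 1, so trivial bound: 1

1


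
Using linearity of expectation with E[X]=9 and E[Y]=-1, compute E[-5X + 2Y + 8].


E[-5X + 2Y + 8] = -5*E[X] + 2*E[Y] + 8
= (-5)*(9) + (2)*(-1) + (8)
= -45 - 2 + 8 = -39

-39


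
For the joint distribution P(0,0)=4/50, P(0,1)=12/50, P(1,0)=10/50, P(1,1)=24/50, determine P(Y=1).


P(Y=1) = P(0,1)+P(1,1) = 12/50 + 24/50 = 36/50 = 18/25

18/25


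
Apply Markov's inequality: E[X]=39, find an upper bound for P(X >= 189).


Markov: P(X >= a) <= E[X]/a
P(X >= 189) <= 39/189 = 13/63

13/63


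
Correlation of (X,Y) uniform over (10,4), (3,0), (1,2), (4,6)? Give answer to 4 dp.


Cov(X,Y) = 3.0000, Var(X) = 11.2500, Var(Y) = 5.0000
rho = Cov/(sqrt(VarX)*sqrt(VarY)) = 0.4000

0.4000


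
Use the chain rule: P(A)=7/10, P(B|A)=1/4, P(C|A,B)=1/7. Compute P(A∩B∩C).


P(A∩B∩C) = P(A) * P(B|A) * P(C|A∩B)
= 7/10 * 1/4 * 1/7
= 7/40 * 1/7 = 1/40

1/40


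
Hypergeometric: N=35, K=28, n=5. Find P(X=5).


P(X=5) = C(28,5)*C(7,0) / C(35,5)
= 98280*1 / 324632
= 98280/324632 = 1755/5797

1755/5797


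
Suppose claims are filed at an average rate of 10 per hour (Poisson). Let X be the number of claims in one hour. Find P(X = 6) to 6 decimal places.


P(X=6) = e^(-10) * 10^6 / 6!
≈ 0.00004539992976 * 1000000 / 720
≈ 0.063055

0.063055


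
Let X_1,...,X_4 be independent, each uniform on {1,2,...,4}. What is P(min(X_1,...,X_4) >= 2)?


P(min >= 2) = P(all X_i >= 2) = (P(X_1 >= 2))^4
= (3/4)^4 = 81/256

81/256


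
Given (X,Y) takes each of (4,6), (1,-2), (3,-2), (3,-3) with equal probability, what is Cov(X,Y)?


E[X]=11/4, E[Y]=-1/4, E[XY]=7/4
Cov(X,Y) = E[XY] - E[X]E[Y] = 7/4 - 11/4*-1/4 = 39/16

39/16


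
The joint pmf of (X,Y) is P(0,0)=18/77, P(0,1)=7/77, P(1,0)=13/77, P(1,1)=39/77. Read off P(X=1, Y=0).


Read from table: P(X=1, Y=0) = 13/77

13/77


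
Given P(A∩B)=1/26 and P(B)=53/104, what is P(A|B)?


P(A|B) = P(A∩B)/P(B) = (4/104)/(53/104) = 4/53

4/53


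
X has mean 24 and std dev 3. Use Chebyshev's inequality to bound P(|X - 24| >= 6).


k = 6/3 = 2
Chebyshev: P(|X-mu| >= k*sigma) <= 1/k^2 = 1/2^2 = 1/4

1/4


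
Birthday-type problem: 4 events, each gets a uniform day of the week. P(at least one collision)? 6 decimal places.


P(all different) = prod((7-i)/7 for i=0..3) = 0.349854
P(at least one match) = 1 - 0.349854 = 0.650146

0.650146


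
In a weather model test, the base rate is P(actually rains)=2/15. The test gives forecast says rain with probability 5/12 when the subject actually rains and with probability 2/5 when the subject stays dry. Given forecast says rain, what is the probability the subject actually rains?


P(A) = P(A|B)P(B) + P(A|B')P(B') = 5/12*2/15 + 2/5*13/15 = 181/450
P(B|A) = P(A|B)P(B)/P(A) = (1/18)/(181/450) = 25/181

25/181


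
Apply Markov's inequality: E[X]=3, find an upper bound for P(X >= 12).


Markov: P(X >= a) <= E[X]/a
P(X >= 12) <= 3/12 = 1/4

1/4


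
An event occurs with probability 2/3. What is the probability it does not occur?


P(A') = 1 - P(A) = 1 - 2/3 = 1/3

1/3


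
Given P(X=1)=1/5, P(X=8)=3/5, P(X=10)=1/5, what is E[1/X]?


E[1/X] = sum(g(x)*P(x))
= 1*1/5 + 1/8*3/5 + 1/10*1/5
= 59/200

59/200


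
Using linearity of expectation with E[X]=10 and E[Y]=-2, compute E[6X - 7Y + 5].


E[6X - 7Y + 5] = 6*E[X] - 7*E[Y] + 5
= (6)*(10) + (-7)*(-2) + (5)
= 60 + 14 + 5 = 79

79


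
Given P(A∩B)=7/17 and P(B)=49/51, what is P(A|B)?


P(A|B) = P(A∩B)/P(B) = (21/51)/(49/51) = 21/49 = 3/7

3/7


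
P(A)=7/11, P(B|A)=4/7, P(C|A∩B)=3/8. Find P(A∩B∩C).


P(A∩B∩C) = P(A) * P(B|A) * P(C|A∩B)
= 7/11 * 4/7 * 3/8
= 4/11 * 3/8 = 3/22

3/22


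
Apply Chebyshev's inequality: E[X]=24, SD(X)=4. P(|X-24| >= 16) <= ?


k = 16/4 = 4
Chebyshev: P(|X-mu| >= k*sigma) <= 1/k^2 = 1/4^2 = 1/16

1/16


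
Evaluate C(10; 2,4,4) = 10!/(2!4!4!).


10! = 3628800
Denominator: 2!=2 * 4!=24 * 4!=24
Coefficient = 3628800 / 1152 = 3150

3150


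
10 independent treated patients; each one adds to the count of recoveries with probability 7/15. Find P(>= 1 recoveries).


P(at least one) = 1 - P(none)
P(none) = (1 - 7/15)^10 = (8/15)^10 = 1073741824/576650390625
P(at least one) = 1 - 1073741824/576650390625 = 575576648801/576650390625

575576648801/576650390625


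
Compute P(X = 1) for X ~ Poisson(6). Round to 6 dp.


P(X=1) = e^(-6) * 6^1 / 1!
≈ 0.002478752177 * 6 / 1
≈ 0.014873

0.014873


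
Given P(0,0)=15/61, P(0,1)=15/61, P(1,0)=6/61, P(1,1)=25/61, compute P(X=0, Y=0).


Read from table: P(X=0, Y=0) = 15/61

15/61


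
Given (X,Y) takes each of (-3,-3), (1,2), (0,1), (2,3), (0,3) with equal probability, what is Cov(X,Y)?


E[X]=0, E[Y]=6/5, E[XY]=17/5
Cov(X,Y) = E[XY] - E[X]E[Y] = 17/5 - 0*6/5 = 17/5

17/5


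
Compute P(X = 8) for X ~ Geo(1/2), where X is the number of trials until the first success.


P(X=8) = (1-p)^7 * p = (1/2)^7 * 1/2
= 1/128 * 1/2 = 1/256

1/256


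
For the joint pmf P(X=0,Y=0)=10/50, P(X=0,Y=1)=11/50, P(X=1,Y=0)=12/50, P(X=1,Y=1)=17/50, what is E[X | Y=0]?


P(Y=0) = 22/50
E[X|Y=0] = (0*10 + 1*12)/22 = 12/22 = 6/11

6/11


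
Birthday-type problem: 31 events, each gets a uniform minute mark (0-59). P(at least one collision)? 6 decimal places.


P(all different) = prod((60-i)/60 for i=0..30) = 0.000071
P(at least one match) = 1 - 0.000071 = 0.999929

0.999929


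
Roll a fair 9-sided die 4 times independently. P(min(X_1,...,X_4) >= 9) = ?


P(min >= 9) = P(all X_i >= 9) = (P(X_1 >= 9))^4
= (1/9)^4 = 1/6561

1/6561


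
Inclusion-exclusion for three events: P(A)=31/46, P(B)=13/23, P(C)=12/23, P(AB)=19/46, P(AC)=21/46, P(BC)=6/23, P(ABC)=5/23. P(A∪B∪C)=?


P(A∪B∪C) = P(A)+P(B)+P(C) - P(AB)-P(AC)-P(BC) + P(ABC)
= 31/46+13/23+12/23 - 19/46-21/46-6/23 + 5/23
= 39/46

39/46


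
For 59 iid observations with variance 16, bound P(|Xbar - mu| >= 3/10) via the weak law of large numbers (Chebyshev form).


Var(Xbar) = Var(X)/n = 16/59
Chebyshev: P(|Xbar-mu| >= 3/10) <= Var(Xbar)/(3/10)^2 = (16/59)/(9/100) = 1600/531
Bound exceeds 1, so trivial bound: 1

1


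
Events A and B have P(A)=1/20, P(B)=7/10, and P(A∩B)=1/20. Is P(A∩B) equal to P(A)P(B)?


P(A)*P(B) = 1/20*7/10 = 7/200
P(A∩B) = 1/20 != 7/200, so not independent

No, A and B are not independent


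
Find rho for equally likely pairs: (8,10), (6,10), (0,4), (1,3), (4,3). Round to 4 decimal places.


Cov(X,Y) = 8.2000, Var(X) = 8.9600, Var(Y) = 10.8000
rho = Cov/(sqrt(VarX)*sqrt(VarY)) = 0.8336

0.8336


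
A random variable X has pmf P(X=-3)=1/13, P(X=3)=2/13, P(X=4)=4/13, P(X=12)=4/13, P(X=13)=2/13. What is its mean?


E[X] = sum(x * P(x))
= -3*1/13 + 3*2/13 + 4*4/13 + 12*4/13 + 13*2/13
= 93/13

93/13


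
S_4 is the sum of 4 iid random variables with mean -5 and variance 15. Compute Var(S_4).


By independence, Var(S_n) = n*Var(X_1) = 4*15 = 60

60


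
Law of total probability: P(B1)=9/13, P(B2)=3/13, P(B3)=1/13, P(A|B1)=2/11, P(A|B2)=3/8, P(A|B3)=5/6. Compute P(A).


P(A) = P(A|B1)P(B1) + P(A|B2)P(B2) + P(A|B3)P(B3)
= 2/11*9/13 + 3/8*3/13 + 5/6*1/13
= 18/143 + 9/104 + 5/78 = 73/264

73/264


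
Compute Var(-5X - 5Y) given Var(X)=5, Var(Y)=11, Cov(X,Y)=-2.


Var(-5X - 5Y) = (-5)^2*Var(X) + (-5)^2*Var(Y) + 2*(-5)*(-5)*Cov(X,Y)
= 25*5 + 25*11 + 50*(-2)
= 125 + 275 - 100 = 300

300


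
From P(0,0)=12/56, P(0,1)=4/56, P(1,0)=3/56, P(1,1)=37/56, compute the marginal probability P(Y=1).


P(Y=1) = P(0,1)+P(1,1) = 4/56 + 37/56 = 41/56

41/56


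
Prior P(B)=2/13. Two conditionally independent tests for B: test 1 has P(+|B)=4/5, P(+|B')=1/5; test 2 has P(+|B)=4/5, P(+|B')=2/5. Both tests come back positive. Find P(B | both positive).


After test 1: P(+) = 4/5*2/13 + 1/5*11/13 = 19/65
P(B|+) = (8/65)/(19/65) = 8/19
After test 2 (use post1 as new prior): P(+) = 4/5*8/19 + 2/5*11/19 = 54/95
P(B|+,+) = (32/95)/(54/95) = 16/27

16/27


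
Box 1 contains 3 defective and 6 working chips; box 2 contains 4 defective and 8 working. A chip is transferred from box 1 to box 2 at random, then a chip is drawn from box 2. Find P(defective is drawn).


P(transfer defective) = 3/9 = 1/3; P(transfer working) = 2/3
If defective transferred: Urn II has 5 defective of 13, so P(defective|defective moved) = 5/13
If working transferred: Urn II has 4 defective of 13, so P(defective|working moved) = 4/13
By total probability: P(defective) = 1/3*5/13 + 2/3*4/13 = 1/3

1/3


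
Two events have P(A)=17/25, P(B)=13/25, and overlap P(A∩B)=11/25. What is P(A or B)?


P(A∪B) = P(A) + P(B) - P(A∩B)
= 17/25 + 13/25 - 11/25 = 19/25

19/25


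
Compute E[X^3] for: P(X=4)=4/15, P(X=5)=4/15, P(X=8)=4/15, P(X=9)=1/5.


E[X^3] = sum(x^3 * P(x))
= 64*4/15 + 125*4/15 + 512*4/15 + 729*1/5
= 4991/15

4991/15


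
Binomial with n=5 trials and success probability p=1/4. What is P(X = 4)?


P(X=4) = C(5,4) * p^4 * (1-p)^1
= 5 * 1/256 * 3/4
= 15/1024

15/1024


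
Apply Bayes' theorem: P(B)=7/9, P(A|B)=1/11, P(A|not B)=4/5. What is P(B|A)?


P(A) = P(A|B)P(B) + P(A|B')P(B') = 1/11*7/9 + 4/5*2/9 = 41/165
P(B|A) = P(A|B)P(B)/P(A) = (7/99)/(41/165) = 35/123

35/123


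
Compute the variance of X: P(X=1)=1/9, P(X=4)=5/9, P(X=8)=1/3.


E[X] = 5, E[X^2] = 91/3
Var(X) = E[X^2] - (E[X])^2 = 91/3 - (5)^2 = 16/3

16/3


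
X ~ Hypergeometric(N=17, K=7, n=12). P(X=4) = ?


P(X=4) = C(7,4)*C(10,8) / C(17,12)
= 35*45 / 6188
= 1575/6188 = 225/884

225/884


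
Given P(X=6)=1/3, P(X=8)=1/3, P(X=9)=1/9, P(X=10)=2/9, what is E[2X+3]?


E[2X+3] = sum(g(x)*P(x))
= 15*1/3 + 19*1/3 + 21*1/9 + 23*2/9
= 169/9

169/9


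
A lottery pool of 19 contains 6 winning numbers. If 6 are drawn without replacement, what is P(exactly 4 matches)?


P(X=4) = C(6,4)*C(13,2) / C(19,6)
= 15*78 / 27132
= 1170/27132 = 195/4522

195/4522


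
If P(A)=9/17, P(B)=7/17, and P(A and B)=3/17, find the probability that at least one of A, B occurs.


P(A∪B) = P(A) + P(B) - P(A∩B)
= 9/17 + 7/17 - 3/17 = 13/17

13/17


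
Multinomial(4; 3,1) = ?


4! = 24
Denominator: 3!=6 * 1!=1
Coefficient = 24 / 6 = 4

4


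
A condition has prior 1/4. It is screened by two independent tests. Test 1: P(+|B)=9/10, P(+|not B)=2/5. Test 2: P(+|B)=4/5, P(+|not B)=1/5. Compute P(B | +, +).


After test 1: P(+) = 9/10*1/4 + 2/5*3/4 = 21/40
P(B|+) = (9/40)/(21/40) = 3/7
After test 2 (use post1 as new prior): P(+) = 4/5*3/7 + 1/5*4/7 = 16/35
P(B|+,+) = (12/35)/(16/35) = 3/4

3/4


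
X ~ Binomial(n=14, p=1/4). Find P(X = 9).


P(X=9) = C(14,9) * p^9 * (1-p)^5
= 2002 * 1/262144 * 243/1024
= 243243/134217728

243243/134217728


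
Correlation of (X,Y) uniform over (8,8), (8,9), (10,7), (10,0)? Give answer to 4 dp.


Cov(X,Y) = -2.5000, Var(X) = 1.0000, Var(Y) = 12.5000
rho = Cov/(sqrt(VarX)*sqrt(VarY)) = -0.7071

-0.7071


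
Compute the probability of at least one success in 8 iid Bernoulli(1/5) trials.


P(at least one) = 1 - P(none)
P(none) = (1 - 1/5)^8 = (4/5)^8 = 65536/390625
P(at least one) = 1 - 65536/390625 = 325089/390625

325089/390625


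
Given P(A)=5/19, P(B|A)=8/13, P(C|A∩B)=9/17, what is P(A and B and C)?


P(A∩B∩C) = P(A) * P(B|A) * P(C|A∩B)
= 5/19 * 8/13 * 9/17
= 40/247 * 9/17 = 360/4199

360/4199


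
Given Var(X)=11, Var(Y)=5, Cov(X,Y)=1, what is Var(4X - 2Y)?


Var(4X - 2Y) = 4^2*Var(X) + (-2)^2*Var(Y) + 2*4*(-2)*Cov(X,Y)
= 16*11 + 4*5 - 16*1
= 176 + 20 - 16 = 180

180


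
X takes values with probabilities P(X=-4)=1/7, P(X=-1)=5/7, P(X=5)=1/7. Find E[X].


E[X] = sum(x * P(x))
= -4*1/7 - 1*5/7 + 5*1/7
= -4/7

-4/7


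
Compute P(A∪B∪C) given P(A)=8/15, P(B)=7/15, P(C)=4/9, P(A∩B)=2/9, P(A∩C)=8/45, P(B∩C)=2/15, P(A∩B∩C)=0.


P(A∪B∪C) = P(A)+P(B)+P(C) - P(AB)-P(AC)-P(BC) + P(ABC)
= 8/15+7/15+4/9 - 2/9-8/45-2/15 + 0
= 41/45

41/45


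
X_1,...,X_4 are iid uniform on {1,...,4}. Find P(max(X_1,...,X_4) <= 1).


P(max <= 1) = P(all X_i <= 1) = (P(X_1 <= 1))^4
= (1/4)^4 = 1/256

1/256


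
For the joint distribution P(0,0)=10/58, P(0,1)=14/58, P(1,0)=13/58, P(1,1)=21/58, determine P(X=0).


P(X=0) = P(0,0)+P(0,1) = 10/58 + 14/58 = 24/58 = 12/29

12/29


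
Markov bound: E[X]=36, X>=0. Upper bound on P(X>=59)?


Markov: P(X >= a) <= E[X]/a
P(X >= 59) <= 36/59

36/59


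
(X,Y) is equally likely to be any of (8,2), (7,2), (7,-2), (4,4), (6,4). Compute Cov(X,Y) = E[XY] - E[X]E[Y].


E[X]=32/5, E[Y]=2, E[XY]=56/5
Cov(X,Y) = E[XY] - E[X]E[Y] = 56/5 - 32/5*2 = -8/5

-8/5


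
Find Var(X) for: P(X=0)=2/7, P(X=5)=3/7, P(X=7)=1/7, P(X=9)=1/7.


E[X] = 31/7, E[X^2] = 205/7
Var(X) = E[X^2] - (E[X])^2 = 205/7 - (31/7)^2 = 474/49

474/49


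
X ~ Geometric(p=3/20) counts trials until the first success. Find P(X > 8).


P(X > 8) = P(first 8 trials all fail) = (1-p)^8 = (17/20)^8 = 6975757441/25600000000

6975757441/25600000000


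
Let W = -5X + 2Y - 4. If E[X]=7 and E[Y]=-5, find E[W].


E[-5X + 2Y - 4] = -5*E[X] + 2*E[Y] - 4
= (-5)*(7) + (2)*(-5) + (-4)
= -35 - 10 - 4 = -49

-49


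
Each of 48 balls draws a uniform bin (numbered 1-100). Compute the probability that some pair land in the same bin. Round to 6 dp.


P(all different) = prod((100-i)/100 for i=0..47) = 0.000001
P(at least one match) = 1 - 0.000001 = 0.999999

0.999999


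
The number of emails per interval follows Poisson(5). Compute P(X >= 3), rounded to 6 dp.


P(X>=3) = 1 - P(X<=2) = 1 - (e^(-5)*5^0/0! + e^(-5)*5^1/1! + e^(-5)*5^2/2!)
≈ 1 - (0.0067379470 + 0.0336897350 + 0.0842243375)
= 1 - 0.1246520195 = 0.8753479805
≈ 0.875348

0.875348


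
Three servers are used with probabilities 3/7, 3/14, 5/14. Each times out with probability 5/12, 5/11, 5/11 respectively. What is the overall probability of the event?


P(A) = P(A|B1)P(B1) + P(A|B2)P(B2) + P(A|B3)P(B3)
= 5/12*3/7 + 5/11*3/14 + 5/11*5/14
= 5/28 + 15/154 + 25/154 = 135/308

135/308


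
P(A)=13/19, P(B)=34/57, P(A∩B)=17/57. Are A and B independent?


P(A)*P(B) = 13/19*34/57 = 442/1083
P(A∩B) = 17/57 != 442/1083, so not independent

No, A and B are not independent


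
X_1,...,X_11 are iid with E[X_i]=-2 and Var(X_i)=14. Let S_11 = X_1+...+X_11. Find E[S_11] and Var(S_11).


E[S_n] = n*mu = 11*-2 = -22
Var(S_n) = n*sigma^2 = 11*14 = 154

E[S_11]=-22, Var(S_11)=154


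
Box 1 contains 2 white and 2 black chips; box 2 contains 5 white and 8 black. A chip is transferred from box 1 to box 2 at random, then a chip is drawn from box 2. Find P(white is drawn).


P(transfer white) = 2/4 = 1/2; P(transfer black) = 1/2
If white transferred: Urn II has 6 white of 14, so P(white|white moved) = 3/7
If black transferred: Urn II has 5 white of 14, so P(white|black moved) = 5/14
By total probability: P(white) = 1/2*3/7 + 1/2*5/14 = 11/28

11/28


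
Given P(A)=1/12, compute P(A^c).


P(A') = 1 - P(A) = 1 - 1/12 = 11/12

11/12


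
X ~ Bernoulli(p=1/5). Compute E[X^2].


For Bernoulli: X in {0,1}
E[X^2] = 0^2*(1-1/5) + 1^2*1/5 = 1/5

1/5


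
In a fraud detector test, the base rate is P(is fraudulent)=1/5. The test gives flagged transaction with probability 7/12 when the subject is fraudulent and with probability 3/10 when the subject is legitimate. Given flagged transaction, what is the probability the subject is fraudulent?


P(A) = P(A|B)P(B) + P(A|B')P(B') = 7/12*1/5 + 3/10*4/5 = 107/300
P(B|A) = P(A|B)P(B)/P(A) = (7/60)/(107/300) = 35/107

35/107


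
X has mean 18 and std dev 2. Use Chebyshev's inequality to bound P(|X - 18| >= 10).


k = 10/2 = 5
Chebyshev: P(|X-mu| >= k*sigma) <= 1/k^2 = 1/5^2 = 1/25

1/25


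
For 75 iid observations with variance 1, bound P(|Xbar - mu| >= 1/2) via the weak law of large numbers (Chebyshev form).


Var(Xbar) = Var(X)/n = 1/75
Chebyshev: P(|Xbar-mu| >= 1/2) <= Var(Xbar)/(1/2)^2 = (1/75)/(1/4) = 4/75

4/75


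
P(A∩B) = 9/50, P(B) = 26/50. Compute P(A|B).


P(A|B) = P(A∩B)/P(B) = (9/50)/(26/50) = 9/26

9/26


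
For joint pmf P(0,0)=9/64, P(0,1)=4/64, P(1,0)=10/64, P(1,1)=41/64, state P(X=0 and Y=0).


Read from table: P(X=0, Y=0) = 9/64

9/64


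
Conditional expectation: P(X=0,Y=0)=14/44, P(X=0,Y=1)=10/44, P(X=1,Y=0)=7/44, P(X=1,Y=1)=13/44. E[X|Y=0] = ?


P(Y=0) = 21/44
E[X|Y=0] = (0*14 + 1*7)/21 = 7/21 = 1/3

1/3


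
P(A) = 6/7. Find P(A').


P(A') = 1 - P(A) = 1 - 6/7 = 1/7

1/7


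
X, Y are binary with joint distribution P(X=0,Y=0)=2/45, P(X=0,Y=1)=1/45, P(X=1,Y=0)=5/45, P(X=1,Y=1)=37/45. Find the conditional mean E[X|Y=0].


P(Y=0) = 7/45
E[X|Y=0] = (0*2 + 1*5)/7 = 5/7

5/7


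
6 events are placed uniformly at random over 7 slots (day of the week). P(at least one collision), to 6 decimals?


P(all different) = prod((7-i)/7 for i=0..5) = 0.042839
P(at least one match) = 1 - 0.042839 = 0.957161

0.957161


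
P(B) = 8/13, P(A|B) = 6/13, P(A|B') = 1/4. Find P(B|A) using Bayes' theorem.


P(A) = P(A|B)P(B) + P(A|B')P(B') = 6/13*8/13 + 1/4*5/13 = 257/676
P(B|A) = P(A|B)P(B)/P(A) = (48/169)/(257/676) = 192/257

192/257


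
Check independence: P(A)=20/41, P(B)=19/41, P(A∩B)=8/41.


P(A)*P(B) = 20/41*19/41 = 380/1681
P(A∩B) = 8/41 != 380/1681, so not independent

No, A and B are not independent


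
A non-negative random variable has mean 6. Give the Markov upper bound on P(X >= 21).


Markov: P(X >= a) <= E[X]/a
P(X >= 21) <= 6/21 = 2/7

2/7


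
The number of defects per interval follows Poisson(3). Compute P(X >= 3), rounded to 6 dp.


P(X>=3) = 1 - P(X<=2) = 1 - (e^(-3)*3^0/0! + e^(-3)*3^1/1! + e^(-3)*3^2/2!)
≈ 1 - (0.0497870684 + 0.1493612051 + 0.2240418077)
= 1 - 0.4231900812 = 0.5768099188
≈ 0.576810

0.576810


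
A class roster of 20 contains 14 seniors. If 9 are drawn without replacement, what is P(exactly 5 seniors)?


P(X=5) = C(14,5)*C(6,4) / C(20,9)
= 2002*15 / 167960
= 30030/167960 = 231/1292

231/1292


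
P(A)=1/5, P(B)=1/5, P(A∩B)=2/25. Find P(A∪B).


P(A∪B) = P(A) + P(B) - P(A∩B)
= 1/5 + 1/5 - 2/25 = 8/25

8/25


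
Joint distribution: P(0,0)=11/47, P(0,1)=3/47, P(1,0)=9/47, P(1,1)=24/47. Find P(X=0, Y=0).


Read from table: P(X=0, Y=0) = 11/47

11/47


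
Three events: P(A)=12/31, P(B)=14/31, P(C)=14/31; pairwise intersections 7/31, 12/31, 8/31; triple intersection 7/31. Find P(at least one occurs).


P(A∪B∪C) = P(A)+P(B)+P(C) - P(AB)-P(AC)-P(BC) + P(ABC)
= 12/31+14/31+14/31 - 7/31-12/31-8/31 + 7/31
= 20/31

20/31


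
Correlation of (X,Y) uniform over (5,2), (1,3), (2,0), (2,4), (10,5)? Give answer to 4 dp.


Cov(X,Y) = 3.0000, Var(X) = 10.8000, Var(Y) = 2.9600
rho = Cov/(sqrt(VarX)*sqrt(VarY)) = 0.5306

0.5306


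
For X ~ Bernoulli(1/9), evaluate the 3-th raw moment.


For Bernoulli: X in {0,1}
E[X^3] = 0^3*(1-1/9) + 1^3*1/9 = 1/9

1/9


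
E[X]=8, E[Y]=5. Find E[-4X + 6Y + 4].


E[-4X + 6Y + 4] = -4*E[X] + 6*E[Y] + 4
= (-4)*(8) + (6)*(5) + (4)
= -32 + 30 + 4 = 2

2


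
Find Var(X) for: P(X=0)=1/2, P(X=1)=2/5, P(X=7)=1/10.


E[X] = 11/10, E[X^2] = 53/10
Var(X) = E[X^2] - (E[X])^2 = 53/10 - (11/10)^2 = 409/100

409/100


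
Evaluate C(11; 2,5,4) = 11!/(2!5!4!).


11! = 39916800
Denominator: 2!=2 * 5!=120 * 4!=24
Coefficient = 39916800 / 5760 = 6930

6930


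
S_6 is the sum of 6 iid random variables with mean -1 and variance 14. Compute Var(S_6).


By independence, Var(S_n) = n*Var(X_1) = 6*14 = 84

84


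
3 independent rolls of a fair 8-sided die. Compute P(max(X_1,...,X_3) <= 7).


P(max <= 7) = P(all X_i <= 7) = (P(X_1 <= 7))^3
= (7/8)^3 = 343/512

343/512


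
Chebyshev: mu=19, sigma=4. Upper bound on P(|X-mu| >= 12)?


k = 12/4 = 3
Chebyshev: P(|X-mu| >= k*sigma) <= 1/k^2 = 1/3^2 = 1/9

1/9


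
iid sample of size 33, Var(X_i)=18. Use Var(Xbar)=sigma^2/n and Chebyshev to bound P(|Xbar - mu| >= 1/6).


Var(Xbar) = Var(X)/n = 18/33
Chebyshev: P(|Xbar-mu| >= 1/6) <= Var(Xbar)/(1/6)^2 = (6/11)/(1/36) = 216/11
Bound exceeds 1, so trivial bound: 1

1


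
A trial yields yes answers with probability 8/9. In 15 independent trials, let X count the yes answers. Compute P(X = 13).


P(X=13) = C(15,13) * p^13 * (1-p)^2
= 105 * 549755813888/2541865828329 * 1/81
= 19241453486080/68630377364883

19241453486080/68630377364883


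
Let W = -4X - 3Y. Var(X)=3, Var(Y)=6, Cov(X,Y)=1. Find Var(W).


Var(-4X - 3Y) = (-4)^2*Var(X) + (-3)^2*Var(Y) + 2*(-4)*(-3)*Cov(X,Y)
= 16*3 + 9*6 + 24*1
= 48 + 54 + 24 = 126

126


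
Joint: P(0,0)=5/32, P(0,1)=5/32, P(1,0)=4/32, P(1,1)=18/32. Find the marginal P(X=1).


P(X=1) = P(1,0)+P(1,1) = 4/32 + 18/32 = 22/32 = 11/16

11/16


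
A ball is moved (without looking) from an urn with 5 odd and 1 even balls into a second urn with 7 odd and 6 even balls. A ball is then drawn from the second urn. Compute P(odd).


P(transfer odd) = 5/6; P(transfer even) = 1/6
If odd transferred: Urn II has 8 odd of 14, so P(odd|odd moved) = 4/7
If even transferred: Urn II has 7 odd of 14, so P(odd|even moved) = 1/2
By total probability: P(odd) = 5/6*4/7 + 1/6*1/2 = 47/84

47/84


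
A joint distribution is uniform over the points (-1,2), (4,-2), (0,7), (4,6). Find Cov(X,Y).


E[X]=7/4, E[Y]=13/4, E[XY]=7/2
Cov(X,Y) = E[XY] - E[X]E[Y] = 7/2 - 7/4*13/4 = -35/16

-35/16


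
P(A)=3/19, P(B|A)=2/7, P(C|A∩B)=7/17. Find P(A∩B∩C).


P(A∩B∩C) = P(A) * P(B|A) * P(C|A∩B)
= 3/19 * 2/7 * 7/17
= 6/133 * 7/17 = 6/323

6/323


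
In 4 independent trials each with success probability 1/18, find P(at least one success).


P(at least one) = 1 - P(none)
P(none) = (1 - 1/18)^4 = (17/18)^4 = 83521/104976
P(at least one) = 1 - 83521/104976 = 21455/104976

21455/104976


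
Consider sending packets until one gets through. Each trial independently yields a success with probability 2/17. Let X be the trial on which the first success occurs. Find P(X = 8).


P(X=8) = (1-p)^7 * p = (15/17)^7 * 2/17
= 170859375/410338673 * 2/17 = 341718750/6975757441

341718750/6975757441


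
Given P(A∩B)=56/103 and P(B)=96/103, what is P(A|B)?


P(A|B) = P(A∩B)/P(B) = (56/103)/(96/103) = 56/96 = 7/12

7/12


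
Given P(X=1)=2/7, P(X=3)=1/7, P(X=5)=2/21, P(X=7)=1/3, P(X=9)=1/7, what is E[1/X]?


E[1/X] = sum(g(x)*P(x))
= 1*2/7 + 1/3*1/7 + 1/5*2/21 + 1/7*1/3 + 1/9*1/7
= 131/315

131/315


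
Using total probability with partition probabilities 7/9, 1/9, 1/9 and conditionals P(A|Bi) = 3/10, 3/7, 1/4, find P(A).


P(A) = P(A|B1)P(B1) + P(A|B2)P(B2) + P(A|B3)P(B3)
= 3/10*7/9 + 3/7*1/9 + 1/4*1/9
= 7/30 + 1/21 + 1/36 = 389/1260

389/1260


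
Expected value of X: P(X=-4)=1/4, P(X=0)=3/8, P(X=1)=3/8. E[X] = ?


E[X] = sum(x * P(x))
= -4*1/4 + 0*3/8 + 1*3/8
= -5/8

-5/8


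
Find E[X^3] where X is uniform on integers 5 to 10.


E[X^3] = (1/6) * sum(x^3 for x=5..10)
= 2925/6 = 975/2

975/2


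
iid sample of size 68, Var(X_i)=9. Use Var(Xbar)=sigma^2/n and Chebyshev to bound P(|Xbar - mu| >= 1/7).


Var(Xbar) = Var(X)/n = 9/68
Chebyshev: P(|Xbar-mu| >= 1/7) <= Var(Xbar)/(1/7)^2 = (9/68)/(1/49) = 441/68
Bound exceeds 1, so trivial bound: 1

1


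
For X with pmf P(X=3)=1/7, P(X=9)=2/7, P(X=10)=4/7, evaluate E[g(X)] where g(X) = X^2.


E[X^2] = sum(g(x)*P(x))
= 9*1/7 + 81*2/7 + 100*4/7
= 571/7

571/7


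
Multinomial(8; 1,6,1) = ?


8! = 40320
Denominator: 1!=1 * 6!=720 * 1!=1
Coefficient = 40320 / 720 = 56

56


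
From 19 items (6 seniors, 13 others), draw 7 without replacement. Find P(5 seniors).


P(X=5) = C(6,5)*C(13,2) / C(19,7)
= 6*78 / 50388
= 468/50388 = 3/323

3/323


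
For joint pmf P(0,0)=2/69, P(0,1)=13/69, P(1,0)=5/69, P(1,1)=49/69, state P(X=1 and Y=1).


Read from table: P(X=1, Y=1) = 49/69

49/69


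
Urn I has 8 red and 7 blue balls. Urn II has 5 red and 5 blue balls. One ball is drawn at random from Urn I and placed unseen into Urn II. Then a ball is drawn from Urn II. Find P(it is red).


P(transfer red) = 8/15; P(transfer blue) = 7/15
If red transferred: Urn II has 6 red of 11, so P(red|red moved) = 6/11
If blue transferred: Urn II has 5 red of 11, so P(red|blue moved) = 5/11
By total probability: P(red) = 8/15*6/11 + 7/15*5/11 = 83/165

83/165


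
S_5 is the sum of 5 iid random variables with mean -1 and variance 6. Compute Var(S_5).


By independence, Var(S_n) = n*Var(X_1) = 5*6 = 30

30


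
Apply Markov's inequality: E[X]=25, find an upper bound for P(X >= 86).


Markov: P(X >= a) <= E[X]/a
P(X >= 86) <= 25/86

25/86


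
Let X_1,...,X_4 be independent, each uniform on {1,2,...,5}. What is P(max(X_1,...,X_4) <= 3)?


P(max <= 3) = P(all X_i <= 3) = (P(X_1 <= 3))^4
= (3/5)^4 = 81/625

81/625


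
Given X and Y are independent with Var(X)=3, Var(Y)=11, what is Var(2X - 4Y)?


Independence => Cov(X,Y)=0
Var(2X - 4Y) = 2^2*Var(X) + (-4)^2*Var(Y)
= 4*3 + 16*11 = 188

188


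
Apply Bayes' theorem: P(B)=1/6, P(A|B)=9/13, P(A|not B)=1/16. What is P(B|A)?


P(A) = P(A|B)P(B) + P(A|B')P(B') = 9/13*1/6 + 1/16*5/6 = 209/1248
P(B|A) = P(A|B)P(B)/P(A) = (3/26)/(209/1248) = 144/209

144/209
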